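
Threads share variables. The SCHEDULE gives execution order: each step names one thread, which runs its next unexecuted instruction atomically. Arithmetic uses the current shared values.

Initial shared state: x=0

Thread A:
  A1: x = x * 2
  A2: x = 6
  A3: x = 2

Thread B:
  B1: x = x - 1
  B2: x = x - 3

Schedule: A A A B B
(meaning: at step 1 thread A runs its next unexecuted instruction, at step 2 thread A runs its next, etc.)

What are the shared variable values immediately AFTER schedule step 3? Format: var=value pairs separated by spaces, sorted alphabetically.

Answer: x=2

Derivation:
Step 1: thread A executes A1 (x = x * 2). Shared: x=0. PCs: A@1 B@0
Step 2: thread A executes A2 (x = 6). Shared: x=6. PCs: A@2 B@0
Step 3: thread A executes A3 (x = 2). Shared: x=2. PCs: A@3 B@0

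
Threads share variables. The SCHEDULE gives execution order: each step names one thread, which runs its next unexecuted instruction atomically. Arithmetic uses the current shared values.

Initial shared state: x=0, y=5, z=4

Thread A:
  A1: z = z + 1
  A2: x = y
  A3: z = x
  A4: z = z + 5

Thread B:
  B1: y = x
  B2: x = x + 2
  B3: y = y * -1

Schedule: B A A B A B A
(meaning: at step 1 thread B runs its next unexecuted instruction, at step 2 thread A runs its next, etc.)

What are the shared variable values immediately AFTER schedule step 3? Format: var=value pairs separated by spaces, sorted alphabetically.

Step 1: thread B executes B1 (y = x). Shared: x=0 y=0 z=4. PCs: A@0 B@1
Step 2: thread A executes A1 (z = z + 1). Shared: x=0 y=0 z=5. PCs: A@1 B@1
Step 3: thread A executes A2 (x = y). Shared: x=0 y=0 z=5. PCs: A@2 B@1

Answer: x=0 y=0 z=5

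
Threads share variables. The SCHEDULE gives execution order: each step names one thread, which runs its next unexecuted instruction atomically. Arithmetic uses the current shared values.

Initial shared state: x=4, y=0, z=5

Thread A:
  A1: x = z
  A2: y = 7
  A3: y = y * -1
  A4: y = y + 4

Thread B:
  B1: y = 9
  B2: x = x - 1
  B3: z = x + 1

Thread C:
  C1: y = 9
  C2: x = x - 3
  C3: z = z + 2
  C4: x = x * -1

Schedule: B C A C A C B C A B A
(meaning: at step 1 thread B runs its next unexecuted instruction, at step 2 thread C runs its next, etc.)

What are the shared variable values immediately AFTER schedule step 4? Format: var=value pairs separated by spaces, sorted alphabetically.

Answer: x=2 y=9 z=5

Derivation:
Step 1: thread B executes B1 (y = 9). Shared: x=4 y=9 z=5. PCs: A@0 B@1 C@0
Step 2: thread C executes C1 (y = 9). Shared: x=4 y=9 z=5. PCs: A@0 B@1 C@1
Step 3: thread A executes A1 (x = z). Shared: x=5 y=9 z=5. PCs: A@1 B@1 C@1
Step 4: thread C executes C2 (x = x - 3). Shared: x=2 y=9 z=5. PCs: A@1 B@1 C@2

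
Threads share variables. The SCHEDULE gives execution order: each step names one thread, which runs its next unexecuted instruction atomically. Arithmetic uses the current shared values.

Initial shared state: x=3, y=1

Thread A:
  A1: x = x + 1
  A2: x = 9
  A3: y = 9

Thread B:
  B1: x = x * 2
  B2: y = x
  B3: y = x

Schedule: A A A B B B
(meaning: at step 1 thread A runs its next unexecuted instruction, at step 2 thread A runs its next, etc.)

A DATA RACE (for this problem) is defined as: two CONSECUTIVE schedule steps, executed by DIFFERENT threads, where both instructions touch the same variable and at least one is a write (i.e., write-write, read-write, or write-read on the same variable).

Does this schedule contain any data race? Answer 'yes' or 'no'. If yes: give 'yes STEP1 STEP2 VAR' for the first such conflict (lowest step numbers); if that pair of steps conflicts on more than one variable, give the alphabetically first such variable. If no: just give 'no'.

Steps 1,2: same thread (A). No race.
Steps 2,3: same thread (A). No race.
Steps 3,4: A(r=-,w=y) vs B(r=x,w=x). No conflict.
Steps 4,5: same thread (B). No race.
Steps 5,6: same thread (B). No race.

Answer: no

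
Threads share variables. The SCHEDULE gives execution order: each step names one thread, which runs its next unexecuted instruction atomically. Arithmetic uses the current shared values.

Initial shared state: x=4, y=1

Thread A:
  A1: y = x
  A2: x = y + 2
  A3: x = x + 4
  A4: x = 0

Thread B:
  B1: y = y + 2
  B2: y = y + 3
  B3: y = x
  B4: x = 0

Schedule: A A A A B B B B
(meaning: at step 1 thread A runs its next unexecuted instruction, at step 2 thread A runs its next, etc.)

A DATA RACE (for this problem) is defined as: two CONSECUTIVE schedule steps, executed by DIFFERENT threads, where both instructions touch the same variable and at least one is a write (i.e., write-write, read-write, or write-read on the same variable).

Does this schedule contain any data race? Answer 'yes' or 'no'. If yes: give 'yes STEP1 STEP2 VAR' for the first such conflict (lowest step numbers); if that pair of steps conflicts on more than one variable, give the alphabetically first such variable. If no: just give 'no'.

Steps 1,2: same thread (A). No race.
Steps 2,3: same thread (A). No race.
Steps 3,4: same thread (A). No race.
Steps 4,5: A(r=-,w=x) vs B(r=y,w=y). No conflict.
Steps 5,6: same thread (B). No race.
Steps 6,7: same thread (B). No race.
Steps 7,8: same thread (B). No race.

Answer: no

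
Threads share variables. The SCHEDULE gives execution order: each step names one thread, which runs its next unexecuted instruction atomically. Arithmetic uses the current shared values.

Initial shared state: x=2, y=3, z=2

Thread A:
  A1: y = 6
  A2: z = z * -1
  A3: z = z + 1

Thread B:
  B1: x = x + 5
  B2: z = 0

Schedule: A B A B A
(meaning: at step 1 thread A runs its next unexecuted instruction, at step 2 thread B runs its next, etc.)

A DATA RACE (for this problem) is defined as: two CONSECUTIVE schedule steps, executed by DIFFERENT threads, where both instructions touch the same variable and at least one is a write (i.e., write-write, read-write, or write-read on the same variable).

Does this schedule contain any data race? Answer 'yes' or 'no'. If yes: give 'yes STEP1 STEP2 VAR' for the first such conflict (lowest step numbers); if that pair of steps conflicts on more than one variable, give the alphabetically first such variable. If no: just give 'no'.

Answer: yes 3 4 z

Derivation:
Steps 1,2: A(r=-,w=y) vs B(r=x,w=x). No conflict.
Steps 2,3: B(r=x,w=x) vs A(r=z,w=z). No conflict.
Steps 3,4: A(z = z * -1) vs B(z = 0). RACE on z (W-W).
Steps 4,5: B(z = 0) vs A(z = z + 1). RACE on z (W-W).
First conflict at steps 3,4.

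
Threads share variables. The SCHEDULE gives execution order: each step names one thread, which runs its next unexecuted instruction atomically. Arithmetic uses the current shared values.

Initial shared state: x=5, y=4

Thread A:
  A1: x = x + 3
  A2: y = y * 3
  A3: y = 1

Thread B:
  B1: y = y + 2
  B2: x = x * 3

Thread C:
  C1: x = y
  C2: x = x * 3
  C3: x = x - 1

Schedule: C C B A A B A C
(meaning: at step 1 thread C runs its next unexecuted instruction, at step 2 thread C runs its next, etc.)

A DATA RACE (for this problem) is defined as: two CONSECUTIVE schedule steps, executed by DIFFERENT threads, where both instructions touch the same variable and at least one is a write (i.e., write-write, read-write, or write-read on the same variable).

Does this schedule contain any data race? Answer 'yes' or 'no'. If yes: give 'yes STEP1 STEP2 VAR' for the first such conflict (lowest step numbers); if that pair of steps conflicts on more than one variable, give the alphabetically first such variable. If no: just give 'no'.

Answer: no

Derivation:
Steps 1,2: same thread (C). No race.
Steps 2,3: C(r=x,w=x) vs B(r=y,w=y). No conflict.
Steps 3,4: B(r=y,w=y) vs A(r=x,w=x). No conflict.
Steps 4,5: same thread (A). No race.
Steps 5,6: A(r=y,w=y) vs B(r=x,w=x). No conflict.
Steps 6,7: B(r=x,w=x) vs A(r=-,w=y). No conflict.
Steps 7,8: A(r=-,w=y) vs C(r=x,w=x). No conflict.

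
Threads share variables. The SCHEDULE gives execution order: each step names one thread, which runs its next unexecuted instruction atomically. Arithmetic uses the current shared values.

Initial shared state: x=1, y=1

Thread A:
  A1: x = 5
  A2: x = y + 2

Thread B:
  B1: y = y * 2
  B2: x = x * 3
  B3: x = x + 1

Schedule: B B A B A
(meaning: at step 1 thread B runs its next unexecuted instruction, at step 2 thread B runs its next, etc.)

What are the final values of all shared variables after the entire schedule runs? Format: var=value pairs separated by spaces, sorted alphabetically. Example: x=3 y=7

Answer: x=4 y=2

Derivation:
Step 1: thread B executes B1 (y = y * 2). Shared: x=1 y=2. PCs: A@0 B@1
Step 2: thread B executes B2 (x = x * 3). Shared: x=3 y=2. PCs: A@0 B@2
Step 3: thread A executes A1 (x = 5). Shared: x=5 y=2. PCs: A@1 B@2
Step 4: thread B executes B3 (x = x + 1). Shared: x=6 y=2. PCs: A@1 B@3
Step 5: thread A executes A2 (x = y + 2). Shared: x=4 y=2. PCs: A@2 B@3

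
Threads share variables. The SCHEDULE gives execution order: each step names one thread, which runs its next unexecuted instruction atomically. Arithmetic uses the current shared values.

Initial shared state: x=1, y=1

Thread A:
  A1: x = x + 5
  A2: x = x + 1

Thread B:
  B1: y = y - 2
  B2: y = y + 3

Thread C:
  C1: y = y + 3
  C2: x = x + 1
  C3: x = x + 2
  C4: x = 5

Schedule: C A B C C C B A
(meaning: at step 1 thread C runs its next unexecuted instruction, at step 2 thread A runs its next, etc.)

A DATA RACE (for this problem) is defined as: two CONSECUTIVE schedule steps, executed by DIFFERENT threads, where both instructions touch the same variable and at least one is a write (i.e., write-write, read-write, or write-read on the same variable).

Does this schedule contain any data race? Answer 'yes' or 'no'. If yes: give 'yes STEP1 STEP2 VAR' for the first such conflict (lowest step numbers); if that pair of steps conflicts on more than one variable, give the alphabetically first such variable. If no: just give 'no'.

Steps 1,2: C(r=y,w=y) vs A(r=x,w=x). No conflict.
Steps 2,3: A(r=x,w=x) vs B(r=y,w=y). No conflict.
Steps 3,4: B(r=y,w=y) vs C(r=x,w=x). No conflict.
Steps 4,5: same thread (C). No race.
Steps 5,6: same thread (C). No race.
Steps 6,7: C(r=-,w=x) vs B(r=y,w=y). No conflict.
Steps 7,8: B(r=y,w=y) vs A(r=x,w=x). No conflict.

Answer: no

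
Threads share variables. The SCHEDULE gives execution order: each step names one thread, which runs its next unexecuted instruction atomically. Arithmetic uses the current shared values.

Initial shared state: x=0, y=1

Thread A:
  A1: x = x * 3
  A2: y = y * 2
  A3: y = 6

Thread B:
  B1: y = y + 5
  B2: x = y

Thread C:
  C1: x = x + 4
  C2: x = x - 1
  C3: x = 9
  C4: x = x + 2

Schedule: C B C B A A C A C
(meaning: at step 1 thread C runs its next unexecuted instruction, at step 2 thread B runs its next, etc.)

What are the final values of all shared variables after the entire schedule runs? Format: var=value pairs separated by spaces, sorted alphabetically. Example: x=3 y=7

Answer: x=11 y=6

Derivation:
Step 1: thread C executes C1 (x = x + 4). Shared: x=4 y=1. PCs: A@0 B@0 C@1
Step 2: thread B executes B1 (y = y + 5). Shared: x=4 y=6. PCs: A@0 B@1 C@1
Step 3: thread C executes C2 (x = x - 1). Shared: x=3 y=6. PCs: A@0 B@1 C@2
Step 4: thread B executes B2 (x = y). Shared: x=6 y=6. PCs: A@0 B@2 C@2
Step 5: thread A executes A1 (x = x * 3). Shared: x=18 y=6. PCs: A@1 B@2 C@2
Step 6: thread A executes A2 (y = y * 2). Shared: x=18 y=12. PCs: A@2 B@2 C@2
Step 7: thread C executes C3 (x = 9). Shared: x=9 y=12. PCs: A@2 B@2 C@3
Step 8: thread A executes A3 (y = 6). Shared: x=9 y=6. PCs: A@3 B@2 C@3
Step 9: thread C executes C4 (x = x + 2). Shared: x=11 y=6. PCs: A@3 B@2 C@4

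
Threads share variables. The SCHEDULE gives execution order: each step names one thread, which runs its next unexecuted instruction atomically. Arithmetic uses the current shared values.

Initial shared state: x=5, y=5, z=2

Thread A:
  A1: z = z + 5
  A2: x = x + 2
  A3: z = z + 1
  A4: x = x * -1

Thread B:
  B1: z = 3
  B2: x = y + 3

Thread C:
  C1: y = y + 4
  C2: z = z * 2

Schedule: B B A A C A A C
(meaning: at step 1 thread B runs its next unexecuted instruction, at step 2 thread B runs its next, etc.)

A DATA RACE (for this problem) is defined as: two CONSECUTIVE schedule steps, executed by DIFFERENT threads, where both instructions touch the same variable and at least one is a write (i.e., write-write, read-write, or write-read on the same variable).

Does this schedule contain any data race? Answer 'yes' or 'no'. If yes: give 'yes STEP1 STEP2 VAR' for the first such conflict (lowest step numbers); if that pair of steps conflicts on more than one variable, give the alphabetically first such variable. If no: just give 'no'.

Answer: no

Derivation:
Steps 1,2: same thread (B). No race.
Steps 2,3: B(r=y,w=x) vs A(r=z,w=z). No conflict.
Steps 3,4: same thread (A). No race.
Steps 4,5: A(r=x,w=x) vs C(r=y,w=y). No conflict.
Steps 5,6: C(r=y,w=y) vs A(r=z,w=z). No conflict.
Steps 6,7: same thread (A). No race.
Steps 7,8: A(r=x,w=x) vs C(r=z,w=z). No conflict.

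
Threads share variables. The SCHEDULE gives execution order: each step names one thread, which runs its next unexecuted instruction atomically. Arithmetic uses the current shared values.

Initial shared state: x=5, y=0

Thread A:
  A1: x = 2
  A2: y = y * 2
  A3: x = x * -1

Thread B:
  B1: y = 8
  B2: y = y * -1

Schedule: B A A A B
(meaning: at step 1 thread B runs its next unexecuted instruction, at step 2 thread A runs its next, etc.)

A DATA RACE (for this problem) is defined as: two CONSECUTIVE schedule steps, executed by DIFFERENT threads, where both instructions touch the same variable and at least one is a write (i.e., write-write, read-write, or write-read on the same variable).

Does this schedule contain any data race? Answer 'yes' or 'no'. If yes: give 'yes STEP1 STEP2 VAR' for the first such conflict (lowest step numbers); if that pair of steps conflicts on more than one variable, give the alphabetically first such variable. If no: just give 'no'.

Answer: no

Derivation:
Steps 1,2: B(r=-,w=y) vs A(r=-,w=x). No conflict.
Steps 2,3: same thread (A). No race.
Steps 3,4: same thread (A). No race.
Steps 4,5: A(r=x,w=x) vs B(r=y,w=y). No conflict.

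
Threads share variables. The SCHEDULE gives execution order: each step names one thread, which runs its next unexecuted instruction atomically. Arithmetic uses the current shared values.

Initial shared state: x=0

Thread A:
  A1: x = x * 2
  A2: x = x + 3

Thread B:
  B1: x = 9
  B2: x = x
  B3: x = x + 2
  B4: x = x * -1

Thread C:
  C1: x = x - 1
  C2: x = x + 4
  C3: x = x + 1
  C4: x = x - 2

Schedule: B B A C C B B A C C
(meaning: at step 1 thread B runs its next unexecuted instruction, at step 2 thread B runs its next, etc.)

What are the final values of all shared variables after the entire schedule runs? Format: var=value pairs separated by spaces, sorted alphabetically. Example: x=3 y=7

Step 1: thread B executes B1 (x = 9). Shared: x=9. PCs: A@0 B@1 C@0
Step 2: thread B executes B2 (x = x). Shared: x=9. PCs: A@0 B@2 C@0
Step 3: thread A executes A1 (x = x * 2). Shared: x=18. PCs: A@1 B@2 C@0
Step 4: thread C executes C1 (x = x - 1). Shared: x=17. PCs: A@1 B@2 C@1
Step 5: thread C executes C2 (x = x + 4). Shared: x=21. PCs: A@1 B@2 C@2
Step 6: thread B executes B3 (x = x + 2). Shared: x=23. PCs: A@1 B@3 C@2
Step 7: thread B executes B4 (x = x * -1). Shared: x=-23. PCs: A@1 B@4 C@2
Step 8: thread A executes A2 (x = x + 3). Shared: x=-20. PCs: A@2 B@4 C@2
Step 9: thread C executes C3 (x = x + 1). Shared: x=-19. PCs: A@2 B@4 C@3
Step 10: thread C executes C4 (x = x - 2). Shared: x=-21. PCs: A@2 B@4 C@4

Answer: x=-21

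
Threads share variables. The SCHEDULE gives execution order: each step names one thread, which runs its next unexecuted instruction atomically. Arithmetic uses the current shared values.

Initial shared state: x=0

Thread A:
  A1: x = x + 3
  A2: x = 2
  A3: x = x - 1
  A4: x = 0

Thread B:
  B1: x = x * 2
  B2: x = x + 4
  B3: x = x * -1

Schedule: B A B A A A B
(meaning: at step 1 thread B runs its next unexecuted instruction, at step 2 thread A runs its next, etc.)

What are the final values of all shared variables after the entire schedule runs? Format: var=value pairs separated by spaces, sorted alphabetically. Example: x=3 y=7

Answer: x=0

Derivation:
Step 1: thread B executes B1 (x = x * 2). Shared: x=0. PCs: A@0 B@1
Step 2: thread A executes A1 (x = x + 3). Shared: x=3. PCs: A@1 B@1
Step 3: thread B executes B2 (x = x + 4). Shared: x=7. PCs: A@1 B@2
Step 4: thread A executes A2 (x = 2). Shared: x=2. PCs: A@2 B@2
Step 5: thread A executes A3 (x = x - 1). Shared: x=1. PCs: A@3 B@2
Step 6: thread A executes A4 (x = 0). Shared: x=0. PCs: A@4 B@2
Step 7: thread B executes B3 (x = x * -1). Shared: x=0. PCs: A@4 B@3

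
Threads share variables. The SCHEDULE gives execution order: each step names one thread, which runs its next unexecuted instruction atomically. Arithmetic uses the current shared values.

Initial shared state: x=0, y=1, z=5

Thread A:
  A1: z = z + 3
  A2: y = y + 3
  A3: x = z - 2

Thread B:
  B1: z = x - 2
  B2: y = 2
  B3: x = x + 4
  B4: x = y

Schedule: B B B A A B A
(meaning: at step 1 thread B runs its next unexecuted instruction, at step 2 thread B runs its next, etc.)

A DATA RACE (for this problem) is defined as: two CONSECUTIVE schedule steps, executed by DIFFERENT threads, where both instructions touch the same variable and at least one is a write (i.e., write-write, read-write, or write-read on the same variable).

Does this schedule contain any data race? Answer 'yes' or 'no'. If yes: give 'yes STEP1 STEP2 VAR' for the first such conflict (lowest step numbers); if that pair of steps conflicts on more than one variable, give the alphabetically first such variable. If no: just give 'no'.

Steps 1,2: same thread (B). No race.
Steps 2,3: same thread (B). No race.
Steps 3,4: B(r=x,w=x) vs A(r=z,w=z). No conflict.
Steps 4,5: same thread (A). No race.
Steps 5,6: A(y = y + 3) vs B(x = y). RACE on y (W-R).
Steps 6,7: B(x = y) vs A(x = z - 2). RACE on x (W-W).
First conflict at steps 5,6.

Answer: yes 5 6 y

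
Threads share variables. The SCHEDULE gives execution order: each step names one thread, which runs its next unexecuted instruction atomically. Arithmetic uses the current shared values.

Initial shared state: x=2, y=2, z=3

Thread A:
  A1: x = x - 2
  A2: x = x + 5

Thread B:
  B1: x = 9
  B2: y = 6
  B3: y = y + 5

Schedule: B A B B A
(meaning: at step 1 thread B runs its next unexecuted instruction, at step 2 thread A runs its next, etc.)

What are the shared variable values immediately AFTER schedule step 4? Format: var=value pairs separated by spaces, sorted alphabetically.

Answer: x=7 y=11 z=3

Derivation:
Step 1: thread B executes B1 (x = 9). Shared: x=9 y=2 z=3. PCs: A@0 B@1
Step 2: thread A executes A1 (x = x - 2). Shared: x=7 y=2 z=3. PCs: A@1 B@1
Step 3: thread B executes B2 (y = 6). Shared: x=7 y=6 z=3. PCs: A@1 B@2
Step 4: thread B executes B3 (y = y + 5). Shared: x=7 y=11 z=3. PCs: A@1 B@3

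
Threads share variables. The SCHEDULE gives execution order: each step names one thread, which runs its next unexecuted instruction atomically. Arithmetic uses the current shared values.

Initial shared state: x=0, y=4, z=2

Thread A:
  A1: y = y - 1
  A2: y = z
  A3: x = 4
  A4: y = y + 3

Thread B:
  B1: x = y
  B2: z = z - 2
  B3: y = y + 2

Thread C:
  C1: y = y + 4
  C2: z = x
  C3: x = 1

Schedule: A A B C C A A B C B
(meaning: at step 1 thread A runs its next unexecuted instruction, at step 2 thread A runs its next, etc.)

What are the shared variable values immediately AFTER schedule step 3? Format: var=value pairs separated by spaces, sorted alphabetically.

Step 1: thread A executes A1 (y = y - 1). Shared: x=0 y=3 z=2. PCs: A@1 B@0 C@0
Step 2: thread A executes A2 (y = z). Shared: x=0 y=2 z=2. PCs: A@2 B@0 C@0
Step 3: thread B executes B1 (x = y). Shared: x=2 y=2 z=2. PCs: A@2 B@1 C@0

Answer: x=2 y=2 z=2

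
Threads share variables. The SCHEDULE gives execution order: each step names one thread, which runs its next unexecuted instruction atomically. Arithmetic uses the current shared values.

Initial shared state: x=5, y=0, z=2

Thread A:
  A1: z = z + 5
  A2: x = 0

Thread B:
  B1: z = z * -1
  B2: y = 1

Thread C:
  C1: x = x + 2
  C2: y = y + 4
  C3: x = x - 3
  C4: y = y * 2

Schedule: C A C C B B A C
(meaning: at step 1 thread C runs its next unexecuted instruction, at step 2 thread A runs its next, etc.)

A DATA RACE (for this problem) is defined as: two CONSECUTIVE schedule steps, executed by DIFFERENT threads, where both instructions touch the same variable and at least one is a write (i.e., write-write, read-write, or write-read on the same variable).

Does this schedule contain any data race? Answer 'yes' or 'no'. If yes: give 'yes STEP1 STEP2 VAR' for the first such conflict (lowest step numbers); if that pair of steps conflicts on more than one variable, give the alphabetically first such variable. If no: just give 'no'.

Answer: no

Derivation:
Steps 1,2: C(r=x,w=x) vs A(r=z,w=z). No conflict.
Steps 2,3: A(r=z,w=z) vs C(r=y,w=y). No conflict.
Steps 3,4: same thread (C). No race.
Steps 4,5: C(r=x,w=x) vs B(r=z,w=z). No conflict.
Steps 5,6: same thread (B). No race.
Steps 6,7: B(r=-,w=y) vs A(r=-,w=x). No conflict.
Steps 7,8: A(r=-,w=x) vs C(r=y,w=y). No conflict.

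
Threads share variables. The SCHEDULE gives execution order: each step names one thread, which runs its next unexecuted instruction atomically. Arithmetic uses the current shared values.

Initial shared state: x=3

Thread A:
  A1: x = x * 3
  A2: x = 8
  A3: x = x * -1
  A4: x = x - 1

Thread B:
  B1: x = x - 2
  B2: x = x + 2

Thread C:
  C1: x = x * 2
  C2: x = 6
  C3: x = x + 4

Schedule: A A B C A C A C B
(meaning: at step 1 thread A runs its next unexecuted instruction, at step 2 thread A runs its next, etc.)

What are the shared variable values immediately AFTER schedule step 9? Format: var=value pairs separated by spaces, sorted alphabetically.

Answer: x=11

Derivation:
Step 1: thread A executes A1 (x = x * 3). Shared: x=9. PCs: A@1 B@0 C@0
Step 2: thread A executes A2 (x = 8). Shared: x=8. PCs: A@2 B@0 C@0
Step 3: thread B executes B1 (x = x - 2). Shared: x=6. PCs: A@2 B@1 C@0
Step 4: thread C executes C1 (x = x * 2). Shared: x=12. PCs: A@2 B@1 C@1
Step 5: thread A executes A3 (x = x * -1). Shared: x=-12. PCs: A@3 B@1 C@1
Step 6: thread C executes C2 (x = 6). Shared: x=6. PCs: A@3 B@1 C@2
Step 7: thread A executes A4 (x = x - 1). Shared: x=5. PCs: A@4 B@1 C@2
Step 8: thread C executes C3 (x = x + 4). Shared: x=9. PCs: A@4 B@1 C@3
Step 9: thread B executes B2 (x = x + 2). Shared: x=11. PCs: A@4 B@2 C@3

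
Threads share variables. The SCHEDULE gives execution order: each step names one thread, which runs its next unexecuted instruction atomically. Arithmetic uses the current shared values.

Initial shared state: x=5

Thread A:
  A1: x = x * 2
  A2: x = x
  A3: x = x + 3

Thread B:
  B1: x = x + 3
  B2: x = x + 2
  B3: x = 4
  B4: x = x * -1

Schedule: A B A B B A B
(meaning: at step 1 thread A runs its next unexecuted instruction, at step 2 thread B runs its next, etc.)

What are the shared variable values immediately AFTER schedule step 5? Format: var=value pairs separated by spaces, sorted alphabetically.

Answer: x=4

Derivation:
Step 1: thread A executes A1 (x = x * 2). Shared: x=10. PCs: A@1 B@0
Step 2: thread B executes B1 (x = x + 3). Shared: x=13. PCs: A@1 B@1
Step 3: thread A executes A2 (x = x). Shared: x=13. PCs: A@2 B@1
Step 4: thread B executes B2 (x = x + 2). Shared: x=15. PCs: A@2 B@2
Step 5: thread B executes B3 (x = 4). Shared: x=4. PCs: A@2 B@3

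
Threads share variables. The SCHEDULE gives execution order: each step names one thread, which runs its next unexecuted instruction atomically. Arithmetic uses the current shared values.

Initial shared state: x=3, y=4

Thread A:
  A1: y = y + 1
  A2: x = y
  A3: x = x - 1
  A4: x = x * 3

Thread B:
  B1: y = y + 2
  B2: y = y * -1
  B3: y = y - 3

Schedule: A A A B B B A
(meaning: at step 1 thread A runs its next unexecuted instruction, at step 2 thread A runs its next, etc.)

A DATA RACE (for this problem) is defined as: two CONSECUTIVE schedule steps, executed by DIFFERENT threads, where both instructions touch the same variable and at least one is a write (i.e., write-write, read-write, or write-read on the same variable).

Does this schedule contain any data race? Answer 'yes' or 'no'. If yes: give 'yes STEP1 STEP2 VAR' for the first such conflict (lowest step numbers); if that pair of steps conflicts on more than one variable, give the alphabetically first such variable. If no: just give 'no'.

Steps 1,2: same thread (A). No race.
Steps 2,3: same thread (A). No race.
Steps 3,4: A(r=x,w=x) vs B(r=y,w=y). No conflict.
Steps 4,5: same thread (B). No race.
Steps 5,6: same thread (B). No race.
Steps 6,7: B(r=y,w=y) vs A(r=x,w=x). No conflict.

Answer: no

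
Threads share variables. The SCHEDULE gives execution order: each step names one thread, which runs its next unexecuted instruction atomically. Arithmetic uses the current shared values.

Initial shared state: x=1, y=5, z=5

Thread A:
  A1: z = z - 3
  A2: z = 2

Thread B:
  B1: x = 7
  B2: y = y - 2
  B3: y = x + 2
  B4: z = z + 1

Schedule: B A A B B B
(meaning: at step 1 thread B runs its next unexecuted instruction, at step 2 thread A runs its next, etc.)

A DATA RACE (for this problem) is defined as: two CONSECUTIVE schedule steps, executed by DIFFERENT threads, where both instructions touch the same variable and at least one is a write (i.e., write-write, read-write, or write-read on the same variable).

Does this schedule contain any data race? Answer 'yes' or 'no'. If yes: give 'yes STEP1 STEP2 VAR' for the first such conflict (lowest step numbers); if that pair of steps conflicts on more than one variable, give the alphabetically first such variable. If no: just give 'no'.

Answer: no

Derivation:
Steps 1,2: B(r=-,w=x) vs A(r=z,w=z). No conflict.
Steps 2,3: same thread (A). No race.
Steps 3,4: A(r=-,w=z) vs B(r=y,w=y). No conflict.
Steps 4,5: same thread (B). No race.
Steps 5,6: same thread (B). No race.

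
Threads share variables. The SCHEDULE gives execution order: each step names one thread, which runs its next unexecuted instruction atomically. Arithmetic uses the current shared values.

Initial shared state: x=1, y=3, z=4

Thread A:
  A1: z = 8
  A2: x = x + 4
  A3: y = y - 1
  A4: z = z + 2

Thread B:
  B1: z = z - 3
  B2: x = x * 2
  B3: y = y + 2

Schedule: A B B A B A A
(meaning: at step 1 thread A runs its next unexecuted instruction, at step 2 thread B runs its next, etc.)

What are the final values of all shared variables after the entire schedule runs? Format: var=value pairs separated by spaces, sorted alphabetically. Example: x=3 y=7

Step 1: thread A executes A1 (z = 8). Shared: x=1 y=3 z=8. PCs: A@1 B@0
Step 2: thread B executes B1 (z = z - 3). Shared: x=1 y=3 z=5. PCs: A@1 B@1
Step 3: thread B executes B2 (x = x * 2). Shared: x=2 y=3 z=5. PCs: A@1 B@2
Step 4: thread A executes A2 (x = x + 4). Shared: x=6 y=3 z=5. PCs: A@2 B@2
Step 5: thread B executes B3 (y = y + 2). Shared: x=6 y=5 z=5. PCs: A@2 B@3
Step 6: thread A executes A3 (y = y - 1). Shared: x=6 y=4 z=5. PCs: A@3 B@3
Step 7: thread A executes A4 (z = z + 2). Shared: x=6 y=4 z=7. PCs: A@4 B@3

Answer: x=6 y=4 z=7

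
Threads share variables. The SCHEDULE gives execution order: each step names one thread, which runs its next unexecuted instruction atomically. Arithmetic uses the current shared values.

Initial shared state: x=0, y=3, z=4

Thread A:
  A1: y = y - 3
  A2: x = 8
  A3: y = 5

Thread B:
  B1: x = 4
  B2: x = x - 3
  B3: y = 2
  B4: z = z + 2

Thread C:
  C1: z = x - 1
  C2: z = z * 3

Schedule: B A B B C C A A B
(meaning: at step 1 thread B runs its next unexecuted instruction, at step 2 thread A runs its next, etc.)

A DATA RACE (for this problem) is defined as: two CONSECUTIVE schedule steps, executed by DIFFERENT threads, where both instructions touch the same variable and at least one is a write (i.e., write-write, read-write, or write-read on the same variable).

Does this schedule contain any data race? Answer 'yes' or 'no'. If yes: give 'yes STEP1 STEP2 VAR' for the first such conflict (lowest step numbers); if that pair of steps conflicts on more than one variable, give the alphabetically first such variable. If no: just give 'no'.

Answer: no

Derivation:
Steps 1,2: B(r=-,w=x) vs A(r=y,w=y). No conflict.
Steps 2,3: A(r=y,w=y) vs B(r=x,w=x). No conflict.
Steps 3,4: same thread (B). No race.
Steps 4,5: B(r=-,w=y) vs C(r=x,w=z). No conflict.
Steps 5,6: same thread (C). No race.
Steps 6,7: C(r=z,w=z) vs A(r=-,w=x). No conflict.
Steps 7,8: same thread (A). No race.
Steps 8,9: A(r=-,w=y) vs B(r=z,w=z). No conflict.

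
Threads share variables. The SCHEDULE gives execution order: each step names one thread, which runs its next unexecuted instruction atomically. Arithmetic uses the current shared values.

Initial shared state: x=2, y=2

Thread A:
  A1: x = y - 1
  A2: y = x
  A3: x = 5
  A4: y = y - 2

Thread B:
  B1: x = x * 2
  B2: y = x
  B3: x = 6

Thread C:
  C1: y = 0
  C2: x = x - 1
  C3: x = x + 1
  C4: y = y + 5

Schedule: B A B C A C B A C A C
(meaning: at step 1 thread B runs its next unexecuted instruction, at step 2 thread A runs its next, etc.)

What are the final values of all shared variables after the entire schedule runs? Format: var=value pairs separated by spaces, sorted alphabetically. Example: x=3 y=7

Step 1: thread B executes B1 (x = x * 2). Shared: x=4 y=2. PCs: A@0 B@1 C@0
Step 2: thread A executes A1 (x = y - 1). Shared: x=1 y=2. PCs: A@1 B@1 C@0
Step 3: thread B executes B2 (y = x). Shared: x=1 y=1. PCs: A@1 B@2 C@0
Step 4: thread C executes C1 (y = 0). Shared: x=1 y=0. PCs: A@1 B@2 C@1
Step 5: thread A executes A2 (y = x). Shared: x=1 y=1. PCs: A@2 B@2 C@1
Step 6: thread C executes C2 (x = x - 1). Shared: x=0 y=1. PCs: A@2 B@2 C@2
Step 7: thread B executes B3 (x = 6). Shared: x=6 y=1. PCs: A@2 B@3 C@2
Step 8: thread A executes A3 (x = 5). Shared: x=5 y=1. PCs: A@3 B@3 C@2
Step 9: thread C executes C3 (x = x + 1). Shared: x=6 y=1. PCs: A@3 B@3 C@3
Step 10: thread A executes A4 (y = y - 2). Shared: x=6 y=-1. PCs: A@4 B@3 C@3
Step 11: thread C executes C4 (y = y + 5). Shared: x=6 y=4. PCs: A@4 B@3 C@4

Answer: x=6 y=4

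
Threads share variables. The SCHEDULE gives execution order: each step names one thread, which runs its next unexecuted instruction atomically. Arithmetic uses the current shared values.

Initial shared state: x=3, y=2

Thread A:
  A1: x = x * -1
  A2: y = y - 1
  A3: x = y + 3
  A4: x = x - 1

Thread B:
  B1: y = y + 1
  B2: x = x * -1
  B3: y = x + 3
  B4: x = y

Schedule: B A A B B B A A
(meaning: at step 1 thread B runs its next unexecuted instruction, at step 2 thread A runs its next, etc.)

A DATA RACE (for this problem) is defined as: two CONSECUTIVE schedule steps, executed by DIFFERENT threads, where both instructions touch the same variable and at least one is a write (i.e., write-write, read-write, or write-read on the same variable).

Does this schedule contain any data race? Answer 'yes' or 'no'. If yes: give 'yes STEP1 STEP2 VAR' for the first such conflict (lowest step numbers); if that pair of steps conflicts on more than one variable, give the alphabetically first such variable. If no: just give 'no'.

Steps 1,2: B(r=y,w=y) vs A(r=x,w=x). No conflict.
Steps 2,3: same thread (A). No race.
Steps 3,4: A(r=y,w=y) vs B(r=x,w=x). No conflict.
Steps 4,5: same thread (B). No race.
Steps 5,6: same thread (B). No race.
Steps 6,7: B(x = y) vs A(x = y + 3). RACE on x (W-W).
Steps 7,8: same thread (A). No race.
First conflict at steps 6,7.

Answer: yes 6 7 x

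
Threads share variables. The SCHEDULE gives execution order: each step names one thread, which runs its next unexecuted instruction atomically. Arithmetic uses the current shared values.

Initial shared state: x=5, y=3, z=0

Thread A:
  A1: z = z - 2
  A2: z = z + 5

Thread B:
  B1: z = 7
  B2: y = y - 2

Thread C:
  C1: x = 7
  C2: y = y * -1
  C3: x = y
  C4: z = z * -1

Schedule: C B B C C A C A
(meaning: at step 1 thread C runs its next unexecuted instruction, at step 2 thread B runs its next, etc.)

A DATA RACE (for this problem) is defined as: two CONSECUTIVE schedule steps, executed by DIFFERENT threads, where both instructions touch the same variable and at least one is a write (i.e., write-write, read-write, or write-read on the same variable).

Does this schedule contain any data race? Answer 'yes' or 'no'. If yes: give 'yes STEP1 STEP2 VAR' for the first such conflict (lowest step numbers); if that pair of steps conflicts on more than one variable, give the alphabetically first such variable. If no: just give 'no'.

Answer: yes 3 4 y

Derivation:
Steps 1,2: C(r=-,w=x) vs B(r=-,w=z). No conflict.
Steps 2,3: same thread (B). No race.
Steps 3,4: B(y = y - 2) vs C(y = y * -1). RACE on y (W-W).
Steps 4,5: same thread (C). No race.
Steps 5,6: C(r=y,w=x) vs A(r=z,w=z). No conflict.
Steps 6,7: A(z = z - 2) vs C(z = z * -1). RACE on z (W-W).
Steps 7,8: C(z = z * -1) vs A(z = z + 5). RACE on z (W-W).
First conflict at steps 3,4.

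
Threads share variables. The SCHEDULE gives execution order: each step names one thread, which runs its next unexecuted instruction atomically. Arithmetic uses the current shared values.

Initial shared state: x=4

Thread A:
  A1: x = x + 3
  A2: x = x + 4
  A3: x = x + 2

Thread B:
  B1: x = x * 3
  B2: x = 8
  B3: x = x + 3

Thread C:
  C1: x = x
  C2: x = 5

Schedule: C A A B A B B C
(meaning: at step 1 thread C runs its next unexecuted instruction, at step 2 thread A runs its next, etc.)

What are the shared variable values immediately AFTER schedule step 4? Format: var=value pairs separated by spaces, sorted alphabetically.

Step 1: thread C executes C1 (x = x). Shared: x=4. PCs: A@0 B@0 C@1
Step 2: thread A executes A1 (x = x + 3). Shared: x=7. PCs: A@1 B@0 C@1
Step 3: thread A executes A2 (x = x + 4). Shared: x=11. PCs: A@2 B@0 C@1
Step 4: thread B executes B1 (x = x * 3). Shared: x=33. PCs: A@2 B@1 C@1

Answer: x=33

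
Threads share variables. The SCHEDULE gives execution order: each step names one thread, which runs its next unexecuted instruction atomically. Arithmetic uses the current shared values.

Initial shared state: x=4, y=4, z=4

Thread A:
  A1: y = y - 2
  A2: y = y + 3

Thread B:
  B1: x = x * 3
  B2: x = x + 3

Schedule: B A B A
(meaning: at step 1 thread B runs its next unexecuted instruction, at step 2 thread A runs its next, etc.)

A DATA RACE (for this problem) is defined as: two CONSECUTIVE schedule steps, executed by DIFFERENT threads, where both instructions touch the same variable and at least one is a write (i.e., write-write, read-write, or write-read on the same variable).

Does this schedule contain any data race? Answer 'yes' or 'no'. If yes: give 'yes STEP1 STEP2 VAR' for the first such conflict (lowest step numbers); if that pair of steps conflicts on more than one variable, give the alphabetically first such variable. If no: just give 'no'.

Answer: no

Derivation:
Steps 1,2: B(r=x,w=x) vs A(r=y,w=y). No conflict.
Steps 2,3: A(r=y,w=y) vs B(r=x,w=x). No conflict.
Steps 3,4: B(r=x,w=x) vs A(r=y,w=y). No conflict.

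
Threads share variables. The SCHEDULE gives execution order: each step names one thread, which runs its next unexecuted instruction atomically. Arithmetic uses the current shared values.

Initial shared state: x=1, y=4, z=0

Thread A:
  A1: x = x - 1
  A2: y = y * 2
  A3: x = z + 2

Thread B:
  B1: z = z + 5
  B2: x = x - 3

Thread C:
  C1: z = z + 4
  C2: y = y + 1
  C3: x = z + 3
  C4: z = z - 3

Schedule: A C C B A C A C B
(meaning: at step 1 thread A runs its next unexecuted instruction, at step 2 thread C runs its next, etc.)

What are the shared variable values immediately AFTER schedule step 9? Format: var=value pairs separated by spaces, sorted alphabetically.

Answer: x=8 y=10 z=6

Derivation:
Step 1: thread A executes A1 (x = x - 1). Shared: x=0 y=4 z=0. PCs: A@1 B@0 C@0
Step 2: thread C executes C1 (z = z + 4). Shared: x=0 y=4 z=4. PCs: A@1 B@0 C@1
Step 3: thread C executes C2 (y = y + 1). Shared: x=0 y=5 z=4. PCs: A@1 B@0 C@2
Step 4: thread B executes B1 (z = z + 5). Shared: x=0 y=5 z=9. PCs: A@1 B@1 C@2
Step 5: thread A executes A2 (y = y * 2). Shared: x=0 y=10 z=9. PCs: A@2 B@1 C@2
Step 6: thread C executes C3 (x = z + 3). Shared: x=12 y=10 z=9. PCs: A@2 B@1 C@3
Step 7: thread A executes A3 (x = z + 2). Shared: x=11 y=10 z=9. PCs: A@3 B@1 C@3
Step 8: thread C executes C4 (z = z - 3). Shared: x=11 y=10 z=6. PCs: A@3 B@1 C@4
Step 9: thread B executes B2 (x = x - 3). Shared: x=8 y=10 z=6. PCs: A@3 B@2 C@4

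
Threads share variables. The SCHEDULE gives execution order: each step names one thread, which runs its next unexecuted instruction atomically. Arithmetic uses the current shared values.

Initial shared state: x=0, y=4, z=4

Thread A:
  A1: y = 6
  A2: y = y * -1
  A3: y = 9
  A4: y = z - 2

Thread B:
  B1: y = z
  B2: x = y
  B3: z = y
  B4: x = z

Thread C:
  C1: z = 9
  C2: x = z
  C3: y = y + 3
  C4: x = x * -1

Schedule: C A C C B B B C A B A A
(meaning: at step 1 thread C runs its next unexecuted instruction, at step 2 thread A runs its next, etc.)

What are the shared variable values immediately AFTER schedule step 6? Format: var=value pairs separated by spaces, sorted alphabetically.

Answer: x=9 y=9 z=9

Derivation:
Step 1: thread C executes C1 (z = 9). Shared: x=0 y=4 z=9. PCs: A@0 B@0 C@1
Step 2: thread A executes A1 (y = 6). Shared: x=0 y=6 z=9. PCs: A@1 B@0 C@1
Step 3: thread C executes C2 (x = z). Shared: x=9 y=6 z=9. PCs: A@1 B@0 C@2
Step 4: thread C executes C3 (y = y + 3). Shared: x=9 y=9 z=9. PCs: A@1 B@0 C@3
Step 5: thread B executes B1 (y = z). Shared: x=9 y=9 z=9. PCs: A@1 B@1 C@3
Step 6: thread B executes B2 (x = y). Shared: x=9 y=9 z=9. PCs: A@1 B@2 C@3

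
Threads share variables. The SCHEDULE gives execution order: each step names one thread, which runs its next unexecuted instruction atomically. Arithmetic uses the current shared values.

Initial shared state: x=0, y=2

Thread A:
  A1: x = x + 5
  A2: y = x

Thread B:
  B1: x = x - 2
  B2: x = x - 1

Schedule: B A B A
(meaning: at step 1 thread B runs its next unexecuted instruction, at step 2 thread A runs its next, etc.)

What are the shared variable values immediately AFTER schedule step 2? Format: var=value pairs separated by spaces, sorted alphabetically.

Step 1: thread B executes B1 (x = x - 2). Shared: x=-2 y=2. PCs: A@0 B@1
Step 2: thread A executes A1 (x = x + 5). Shared: x=3 y=2. PCs: A@1 B@1

Answer: x=3 y=2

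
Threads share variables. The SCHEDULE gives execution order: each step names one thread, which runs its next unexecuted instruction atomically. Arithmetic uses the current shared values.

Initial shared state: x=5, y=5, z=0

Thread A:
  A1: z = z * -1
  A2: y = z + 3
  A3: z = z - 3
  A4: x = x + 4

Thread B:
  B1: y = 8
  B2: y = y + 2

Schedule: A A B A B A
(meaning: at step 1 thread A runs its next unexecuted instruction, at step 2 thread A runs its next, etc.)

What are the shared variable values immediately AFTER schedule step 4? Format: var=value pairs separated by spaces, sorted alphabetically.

Step 1: thread A executes A1 (z = z * -1). Shared: x=5 y=5 z=0. PCs: A@1 B@0
Step 2: thread A executes A2 (y = z + 3). Shared: x=5 y=3 z=0. PCs: A@2 B@0
Step 3: thread B executes B1 (y = 8). Shared: x=5 y=8 z=0. PCs: A@2 B@1
Step 4: thread A executes A3 (z = z - 3). Shared: x=5 y=8 z=-3. PCs: A@3 B@1

Answer: x=5 y=8 z=-3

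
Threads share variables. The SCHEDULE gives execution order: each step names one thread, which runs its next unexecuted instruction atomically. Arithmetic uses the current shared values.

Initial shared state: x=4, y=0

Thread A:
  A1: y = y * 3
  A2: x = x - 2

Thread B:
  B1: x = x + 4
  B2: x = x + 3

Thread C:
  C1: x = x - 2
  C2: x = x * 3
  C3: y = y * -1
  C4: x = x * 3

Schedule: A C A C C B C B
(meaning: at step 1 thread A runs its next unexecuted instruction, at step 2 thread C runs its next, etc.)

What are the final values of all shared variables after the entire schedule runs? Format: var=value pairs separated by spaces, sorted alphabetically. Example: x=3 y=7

Step 1: thread A executes A1 (y = y * 3). Shared: x=4 y=0. PCs: A@1 B@0 C@0
Step 2: thread C executes C1 (x = x - 2). Shared: x=2 y=0. PCs: A@1 B@0 C@1
Step 3: thread A executes A2 (x = x - 2). Shared: x=0 y=0. PCs: A@2 B@0 C@1
Step 4: thread C executes C2 (x = x * 3). Shared: x=0 y=0. PCs: A@2 B@0 C@2
Step 5: thread C executes C3 (y = y * -1). Shared: x=0 y=0. PCs: A@2 B@0 C@3
Step 6: thread B executes B1 (x = x + 4). Shared: x=4 y=0. PCs: A@2 B@1 C@3
Step 7: thread C executes C4 (x = x * 3). Shared: x=12 y=0. PCs: A@2 B@1 C@4
Step 8: thread B executes B2 (x = x + 3). Shared: x=15 y=0. PCs: A@2 B@2 C@4

Answer: x=15 y=0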